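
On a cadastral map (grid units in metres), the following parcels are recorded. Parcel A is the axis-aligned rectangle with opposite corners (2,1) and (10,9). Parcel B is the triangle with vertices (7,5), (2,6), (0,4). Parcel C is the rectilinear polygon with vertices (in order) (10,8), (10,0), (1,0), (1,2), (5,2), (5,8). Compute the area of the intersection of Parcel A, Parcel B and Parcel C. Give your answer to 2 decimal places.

0.69

The intersection is the polygon with vertices (7,5), (5,4.714), (5,5.4).
By the shoelace formula its area is 0.69.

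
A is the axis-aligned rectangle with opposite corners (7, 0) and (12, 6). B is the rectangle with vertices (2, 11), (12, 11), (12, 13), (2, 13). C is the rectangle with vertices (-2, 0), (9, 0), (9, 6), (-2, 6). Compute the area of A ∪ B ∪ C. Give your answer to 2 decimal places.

By inclusion–exclusion:
Individual areas: |A| = 30, |B| = 20, |C| = 66.
|A∩B| = 0 (no overlap).
|A∩C|: x∈[7,9], y∈[0,6] → 2·6 = 12.
|B∩C| = 0 (no overlap).
|A∩B∩C| = 0.
|A ∪ B ∪ C| = 116 − 12 + 0 = 104.00.

104.00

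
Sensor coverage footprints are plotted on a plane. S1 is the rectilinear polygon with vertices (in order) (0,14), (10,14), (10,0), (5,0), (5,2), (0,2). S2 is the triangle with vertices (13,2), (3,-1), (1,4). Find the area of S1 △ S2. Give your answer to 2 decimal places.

121.13

|S1| = 130, |S2| = 28, |S1∩S2| = 18.4333.
|S1 △ S2| = |S1| + |S2| − 2·|S1∩S2| = 130 + 28 − 36.8667 = 121.13.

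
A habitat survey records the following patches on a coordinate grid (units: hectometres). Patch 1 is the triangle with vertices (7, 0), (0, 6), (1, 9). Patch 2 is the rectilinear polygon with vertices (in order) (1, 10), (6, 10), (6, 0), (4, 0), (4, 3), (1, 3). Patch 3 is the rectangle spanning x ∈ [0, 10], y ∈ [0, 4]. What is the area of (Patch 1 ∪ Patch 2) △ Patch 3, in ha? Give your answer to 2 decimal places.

|Patch 1 ∪ Patch 2| = 43.3571.
|(Patch 1 ∪ Patch 2) ∩ Patch 3| = 11.4286.
|(Patch 1 ∪ Patch 2) △ Patch 3| = 43.3571 + 40 − 22.8571 = 60.50.

60.50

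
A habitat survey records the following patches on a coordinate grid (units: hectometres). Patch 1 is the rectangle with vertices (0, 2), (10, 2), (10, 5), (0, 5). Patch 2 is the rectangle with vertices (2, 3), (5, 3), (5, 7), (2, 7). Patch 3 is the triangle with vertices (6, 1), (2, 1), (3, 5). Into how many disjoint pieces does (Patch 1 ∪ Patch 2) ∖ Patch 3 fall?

1

(Patch 1 ∪ Patch 2) ∖ Patch 3 is a single connected region.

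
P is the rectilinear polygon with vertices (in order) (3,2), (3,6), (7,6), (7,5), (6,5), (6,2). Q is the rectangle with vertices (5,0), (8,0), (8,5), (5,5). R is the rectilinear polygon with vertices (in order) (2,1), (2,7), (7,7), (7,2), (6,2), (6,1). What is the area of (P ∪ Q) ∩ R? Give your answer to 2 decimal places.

|P ∪ Q| = 25.
|(P ∪ Q) ∩ R| = 17.00.

17.00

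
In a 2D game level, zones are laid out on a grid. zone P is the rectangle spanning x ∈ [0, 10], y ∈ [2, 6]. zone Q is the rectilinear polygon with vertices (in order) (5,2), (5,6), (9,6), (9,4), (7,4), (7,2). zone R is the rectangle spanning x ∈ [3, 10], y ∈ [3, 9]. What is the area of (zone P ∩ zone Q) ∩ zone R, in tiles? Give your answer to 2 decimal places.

10.00

The region (zone P ∩ zone Q) ∩ zone R is the polygon with vertices (9,4), (7,4), (7,3), (5,3), (5,6), (9,6).
By the shoelace formula its area is 10.00.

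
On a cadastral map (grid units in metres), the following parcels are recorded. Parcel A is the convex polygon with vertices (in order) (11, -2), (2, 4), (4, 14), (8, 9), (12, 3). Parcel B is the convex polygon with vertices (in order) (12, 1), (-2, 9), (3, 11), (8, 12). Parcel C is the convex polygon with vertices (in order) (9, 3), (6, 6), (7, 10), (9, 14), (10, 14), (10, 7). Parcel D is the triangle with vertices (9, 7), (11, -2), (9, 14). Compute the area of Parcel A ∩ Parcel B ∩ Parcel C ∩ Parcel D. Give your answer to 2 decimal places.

0.90

The intersection is the polygon with vertices (9.818,6.273), (9.471,4.882), (9,7), (9,7.5).
By the shoelace formula its area is 0.90.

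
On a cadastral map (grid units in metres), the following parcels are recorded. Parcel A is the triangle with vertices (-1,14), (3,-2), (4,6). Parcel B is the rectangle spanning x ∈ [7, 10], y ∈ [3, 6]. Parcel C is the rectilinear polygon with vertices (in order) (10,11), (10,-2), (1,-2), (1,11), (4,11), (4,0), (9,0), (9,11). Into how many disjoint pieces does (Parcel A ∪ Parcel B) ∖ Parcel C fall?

2

(Parcel A ∪ Parcel B) ∖ Parcel C splits into 2 disjoint pieces (area 4.8, area 6).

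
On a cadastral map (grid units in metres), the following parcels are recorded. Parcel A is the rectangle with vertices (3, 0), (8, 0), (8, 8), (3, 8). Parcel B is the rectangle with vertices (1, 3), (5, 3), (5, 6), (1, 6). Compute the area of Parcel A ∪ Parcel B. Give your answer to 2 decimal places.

46.00

By inclusion–exclusion:
Individual areas: |Parcel A| = 40, |Parcel B| = 12.
|Parcel A∩Parcel B|: x∈[3,5], y∈[3,6] → 2·3 = 6.
|Parcel A ∪ Parcel B| = 52 − 6 = 46.00.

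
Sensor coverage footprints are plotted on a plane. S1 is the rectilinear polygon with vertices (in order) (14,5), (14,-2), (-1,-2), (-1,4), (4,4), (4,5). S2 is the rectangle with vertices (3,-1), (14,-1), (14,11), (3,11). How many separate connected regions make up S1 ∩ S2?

1

S1 ∩ S2 is a single connected region.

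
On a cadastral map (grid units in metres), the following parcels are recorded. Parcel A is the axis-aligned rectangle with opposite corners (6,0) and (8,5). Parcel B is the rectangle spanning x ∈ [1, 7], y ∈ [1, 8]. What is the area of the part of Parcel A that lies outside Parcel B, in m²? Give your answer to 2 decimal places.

|Parcel A∩Parcel B|: x∈[6,7], y∈[1,5] → 1·4 = 4.
|Parcel A| = 10.
|Parcel A ∖ Parcel B| = |Parcel A| − |Parcel A∩Parcel B| = 10 − 4 = 6.00.

6.00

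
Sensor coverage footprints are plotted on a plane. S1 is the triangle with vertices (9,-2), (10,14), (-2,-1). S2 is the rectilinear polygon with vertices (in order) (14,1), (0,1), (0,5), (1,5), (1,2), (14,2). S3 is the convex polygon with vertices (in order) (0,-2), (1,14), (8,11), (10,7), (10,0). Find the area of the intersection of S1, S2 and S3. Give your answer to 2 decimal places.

The intersection is the polygon with vertices (0.188,1), (0.237,1.797), (1,2.75), (1,2), (9.25,2), (9.188,1).
By the shoelace formula its area is 9.21.

9.21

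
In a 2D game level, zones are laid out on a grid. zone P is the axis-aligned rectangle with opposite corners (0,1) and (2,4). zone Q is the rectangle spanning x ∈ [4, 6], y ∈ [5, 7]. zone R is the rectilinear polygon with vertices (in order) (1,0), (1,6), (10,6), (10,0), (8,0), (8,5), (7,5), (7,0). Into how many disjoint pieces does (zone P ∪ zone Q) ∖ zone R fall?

(zone P ∪ zone Q) ∖ zone R splits into 2 disjoint pieces (area 3, area 2).

2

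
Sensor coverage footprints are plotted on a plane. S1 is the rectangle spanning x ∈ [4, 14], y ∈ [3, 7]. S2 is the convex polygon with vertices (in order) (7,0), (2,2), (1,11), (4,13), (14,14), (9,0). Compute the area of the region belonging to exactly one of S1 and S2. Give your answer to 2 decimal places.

110.21

|S1| = 40, |S2| = 124.5, |S1∩S2| = 27.1429.
|S1 △ S2| = |S1| + |S2| − 2·|S1∩S2| = 40 + 124.5 − 54.2857 = 110.21.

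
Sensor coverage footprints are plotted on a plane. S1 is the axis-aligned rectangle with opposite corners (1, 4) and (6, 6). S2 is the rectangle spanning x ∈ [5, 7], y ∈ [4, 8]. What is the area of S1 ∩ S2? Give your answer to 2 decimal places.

2.00

|S1∩S2|: x∈[5,6], y∈[4,6] → 1·2 = 2.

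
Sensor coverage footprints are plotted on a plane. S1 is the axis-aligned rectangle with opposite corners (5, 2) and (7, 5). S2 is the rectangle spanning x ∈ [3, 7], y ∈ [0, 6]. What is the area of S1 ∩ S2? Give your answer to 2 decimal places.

6.00

|S1∩S2|: x∈[5,7], y∈[2,5] → 2·3 = 6.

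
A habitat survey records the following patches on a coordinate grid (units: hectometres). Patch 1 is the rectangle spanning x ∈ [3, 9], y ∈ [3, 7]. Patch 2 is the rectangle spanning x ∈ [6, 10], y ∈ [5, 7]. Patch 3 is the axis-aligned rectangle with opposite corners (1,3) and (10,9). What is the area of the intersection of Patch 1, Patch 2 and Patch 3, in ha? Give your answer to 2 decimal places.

The intersection is the polygon with vertices (6,5), (6,7), (9,7), (9,5).
By the shoelace formula its area is 6.00.

6.00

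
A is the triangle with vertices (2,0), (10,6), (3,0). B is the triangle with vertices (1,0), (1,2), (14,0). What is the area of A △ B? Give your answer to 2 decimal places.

13.40

|A| = 3, |B| = 13, |A∩B| = 1.3002.
|A △ B| = |A| + |B| − 2·|A∩B| = 3 + 13 − 2.6004 = 13.40.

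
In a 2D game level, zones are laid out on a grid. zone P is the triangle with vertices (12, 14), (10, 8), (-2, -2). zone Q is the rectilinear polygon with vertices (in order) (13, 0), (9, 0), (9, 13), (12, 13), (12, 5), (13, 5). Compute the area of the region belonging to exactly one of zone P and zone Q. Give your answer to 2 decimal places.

55.99

|zone P| = 26, |zone Q| = 44, |zone P∩zone Q| = 7.003.
|zone P △ zone Q| = |zone P| + |zone Q| − 2·|zone P∩zone Q| = 26 + 44 − 14.006 = 55.99.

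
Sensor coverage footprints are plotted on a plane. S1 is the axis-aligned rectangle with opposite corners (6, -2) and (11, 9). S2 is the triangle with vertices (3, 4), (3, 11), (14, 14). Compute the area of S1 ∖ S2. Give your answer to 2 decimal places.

|S1| = 55, |S1∩S2| = 2.8409.
|S1 ∖ S2| = |S1| − |S1∩S2| = 55 − 2.8409 = 52.16.

52.16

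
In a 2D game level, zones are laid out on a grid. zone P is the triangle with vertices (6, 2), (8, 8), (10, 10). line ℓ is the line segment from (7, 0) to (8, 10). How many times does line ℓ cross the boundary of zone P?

The segment meets the boundary at (7.714,7.143), (7.5,5).

2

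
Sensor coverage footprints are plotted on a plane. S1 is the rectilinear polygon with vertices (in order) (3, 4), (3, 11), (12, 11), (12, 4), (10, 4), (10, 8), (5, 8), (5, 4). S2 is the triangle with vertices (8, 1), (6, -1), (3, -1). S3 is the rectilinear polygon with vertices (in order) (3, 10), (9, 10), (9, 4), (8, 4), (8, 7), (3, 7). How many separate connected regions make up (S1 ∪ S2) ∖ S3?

3

(S1 ∪ S2) ∖ S3 splits into 3 disjoint pieces (area 6, area 23, area 3).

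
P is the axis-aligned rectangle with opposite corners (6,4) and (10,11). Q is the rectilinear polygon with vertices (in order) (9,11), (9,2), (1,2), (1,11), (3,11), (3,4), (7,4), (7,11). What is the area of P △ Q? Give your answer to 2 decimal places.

|P| = 28, |Q| = 44, |P∩Q| = 14.
|P △ Q| = |P| + |Q| − 2·|P∩Q| = 28 + 44 − 28 = 44.00.

44.00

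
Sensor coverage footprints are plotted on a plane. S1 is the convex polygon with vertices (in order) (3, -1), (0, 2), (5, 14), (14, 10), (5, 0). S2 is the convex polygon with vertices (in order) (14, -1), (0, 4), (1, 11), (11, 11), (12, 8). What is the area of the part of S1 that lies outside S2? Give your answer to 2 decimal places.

|S1| = 102.5, |S1∩S2| = 69.9272.
|S1 ∖ S2| = |S1| − |S1∩S2| = 102.5 − 69.9272 = 32.57.

32.57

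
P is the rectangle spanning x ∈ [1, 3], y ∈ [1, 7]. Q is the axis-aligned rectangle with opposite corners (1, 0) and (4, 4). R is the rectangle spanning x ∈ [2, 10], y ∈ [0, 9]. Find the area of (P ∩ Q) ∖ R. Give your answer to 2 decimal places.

|P ∩ Q| = 6.
|(P ∩ Q) ∩ R| = 3.
|(P ∩ Q) ∖ R| = 6 − 3 = 3.00.

3.00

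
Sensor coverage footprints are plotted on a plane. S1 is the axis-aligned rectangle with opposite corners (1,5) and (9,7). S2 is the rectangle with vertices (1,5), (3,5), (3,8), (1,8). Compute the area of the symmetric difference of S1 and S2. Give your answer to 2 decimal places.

14.00

|S1∩S2|: x∈[1,3], y∈[5,7] → 2·2 = 4.
|S1 △ S2| = |S1| + |S2| − 2·|S1∩S2| = 16 + 6 − 8 = 14.00.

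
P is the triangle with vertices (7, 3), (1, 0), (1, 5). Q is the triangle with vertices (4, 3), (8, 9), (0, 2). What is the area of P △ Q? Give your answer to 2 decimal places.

16.94

|P| = 15, |Q| = 10, |P∩Q| = 4.0292.
|P △ Q| = |P| + |Q| − 2·|P∩Q| = 15 + 10 − 8.0584 = 16.94.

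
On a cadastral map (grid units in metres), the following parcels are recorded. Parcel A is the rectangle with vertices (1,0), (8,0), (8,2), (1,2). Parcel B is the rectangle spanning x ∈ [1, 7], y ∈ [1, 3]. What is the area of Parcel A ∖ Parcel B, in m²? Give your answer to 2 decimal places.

|Parcel A∩Parcel B|: x∈[1,7], y∈[1,2] → 6·1 = 6.
|Parcel A| = 14.
|Parcel A ∖ Parcel B| = |Parcel A| − |Parcel A∩Parcel B| = 14 − 6 = 8.00.

8.00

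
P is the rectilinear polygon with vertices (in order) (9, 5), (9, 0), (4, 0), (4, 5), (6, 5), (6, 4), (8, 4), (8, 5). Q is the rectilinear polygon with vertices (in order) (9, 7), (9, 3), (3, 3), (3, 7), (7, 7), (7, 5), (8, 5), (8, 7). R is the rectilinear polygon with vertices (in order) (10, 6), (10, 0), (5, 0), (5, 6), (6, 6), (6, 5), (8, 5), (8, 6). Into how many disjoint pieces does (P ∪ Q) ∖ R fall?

2

(P ∪ Q) ∖ R splits into 2 disjoint pieces (area 14, area 1).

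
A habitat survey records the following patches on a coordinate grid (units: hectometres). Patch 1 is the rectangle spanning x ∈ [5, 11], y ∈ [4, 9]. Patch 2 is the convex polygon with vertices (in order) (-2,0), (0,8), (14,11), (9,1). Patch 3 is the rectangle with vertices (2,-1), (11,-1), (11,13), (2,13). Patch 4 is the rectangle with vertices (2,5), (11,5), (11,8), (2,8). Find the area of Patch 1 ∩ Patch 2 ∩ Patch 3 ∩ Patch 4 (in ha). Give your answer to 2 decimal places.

The intersection is the polygon with vertices (11,5), (5,5), (5,8), (11,8).
By the shoelace formula its area is 18.00.

18.00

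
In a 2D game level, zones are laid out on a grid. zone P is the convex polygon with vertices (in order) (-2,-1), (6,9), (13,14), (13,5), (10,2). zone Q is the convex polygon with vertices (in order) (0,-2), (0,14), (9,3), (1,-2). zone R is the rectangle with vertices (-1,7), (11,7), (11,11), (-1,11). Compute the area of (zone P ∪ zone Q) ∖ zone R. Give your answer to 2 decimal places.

|zone P ∪ zone Q| = 133.3095.
|(zone P ∪ zone Q) ∩ zone R| = 34.6193.
|(zone P ∪ zone Q) ∖ zone R| = 133.3095 − 34.6193 = 98.69.

98.69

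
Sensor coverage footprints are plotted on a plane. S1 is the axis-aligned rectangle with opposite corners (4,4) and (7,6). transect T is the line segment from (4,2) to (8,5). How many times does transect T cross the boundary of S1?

2

The segment meets the boundary at (6.667,4), (7,4.25).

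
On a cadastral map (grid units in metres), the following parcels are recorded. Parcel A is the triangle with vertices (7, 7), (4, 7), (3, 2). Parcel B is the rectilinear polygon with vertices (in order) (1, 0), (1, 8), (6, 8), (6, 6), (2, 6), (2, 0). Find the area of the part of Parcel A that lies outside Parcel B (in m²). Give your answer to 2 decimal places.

5.40

|Parcel A| = 7.5, |Parcel A∩Parcel B| = 2.1.
|Parcel A ∖ Parcel B| = |Parcel A| − |Parcel A∩Parcel B| = 7.5 − 2.1 = 5.40.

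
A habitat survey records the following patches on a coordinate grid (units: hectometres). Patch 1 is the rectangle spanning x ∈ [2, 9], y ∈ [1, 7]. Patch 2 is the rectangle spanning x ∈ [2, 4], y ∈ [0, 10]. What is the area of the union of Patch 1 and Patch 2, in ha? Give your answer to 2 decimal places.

By inclusion–exclusion:
Individual areas: |Patch 1| = 42, |Patch 2| = 20.
|Patch 1∩Patch 2|: x∈[2,4], y∈[1,7] → 2·6 = 12.
|Patch 1 ∪ Patch 2| = 62 − 12 = 50.00.

50.00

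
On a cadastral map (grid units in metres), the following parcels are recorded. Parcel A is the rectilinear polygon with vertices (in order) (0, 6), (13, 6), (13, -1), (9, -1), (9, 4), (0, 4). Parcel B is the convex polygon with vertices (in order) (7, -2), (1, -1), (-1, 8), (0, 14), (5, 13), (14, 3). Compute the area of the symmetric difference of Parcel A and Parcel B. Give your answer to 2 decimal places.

121.07

|Parcel A| = 46, |Parcel B| = 149, |Parcel A∩Parcel B| = 36.9659.
|Parcel A △ Parcel B| = |Parcel A| + |Parcel B| − 2·|Parcel A∩Parcel B| = 46 + 149 − 73.9317 = 121.07.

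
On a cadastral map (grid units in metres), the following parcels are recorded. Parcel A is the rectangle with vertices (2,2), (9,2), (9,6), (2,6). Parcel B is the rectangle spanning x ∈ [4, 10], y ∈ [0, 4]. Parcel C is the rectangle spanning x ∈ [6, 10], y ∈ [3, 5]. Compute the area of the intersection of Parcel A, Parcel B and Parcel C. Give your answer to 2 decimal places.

The intersection is the polygon with vertices (9,4), (9,3), (6,3), (6,4).
By the shoelace formula its area is 3.00.

3.00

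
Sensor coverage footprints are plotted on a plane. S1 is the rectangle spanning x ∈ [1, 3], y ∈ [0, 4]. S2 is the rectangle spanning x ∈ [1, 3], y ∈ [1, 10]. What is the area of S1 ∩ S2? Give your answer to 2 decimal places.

6.00

|S1∩S2|: x∈[1,3], y∈[1,4] → 2·3 = 6.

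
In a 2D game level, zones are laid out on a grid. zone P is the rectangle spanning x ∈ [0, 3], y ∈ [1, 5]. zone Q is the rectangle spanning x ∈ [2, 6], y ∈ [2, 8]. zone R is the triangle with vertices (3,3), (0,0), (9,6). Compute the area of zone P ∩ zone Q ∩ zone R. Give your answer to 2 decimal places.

The intersection is the polygon with vertices (3,2), (2,2), (3,3).
By the shoelace formula its area is 0.50.

0.50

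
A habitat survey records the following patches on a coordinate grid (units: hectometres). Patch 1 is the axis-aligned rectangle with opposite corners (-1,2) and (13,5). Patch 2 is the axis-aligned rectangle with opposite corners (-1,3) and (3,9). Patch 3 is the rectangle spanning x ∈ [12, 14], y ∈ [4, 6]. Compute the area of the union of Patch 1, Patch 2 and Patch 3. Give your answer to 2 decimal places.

By inclusion–exclusion:
Individual areas: |Patch 1| = 42, |Patch 2| = 24, |Patch 3| = 4.
|Patch 1∩Patch 2|: x∈[-1,3], y∈[3,5] → 4·2 = 8.
|Patch 1∩Patch 3|: x∈[12,13], y∈[4,5] → 1·1 = 1.
|Patch 2∩Patch 3| = 0 (no overlap).
|Patch 1∩Patch 2∩Patch 3| = 0.
|Patch 1 ∪ Patch 2 ∪ Patch 3| = 70 − 9 + 0 = 61.00.

61.00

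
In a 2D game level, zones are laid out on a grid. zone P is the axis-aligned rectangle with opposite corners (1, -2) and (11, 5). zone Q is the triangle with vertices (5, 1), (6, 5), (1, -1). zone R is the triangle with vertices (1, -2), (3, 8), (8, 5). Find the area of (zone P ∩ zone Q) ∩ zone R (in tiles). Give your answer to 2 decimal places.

5.81

The region (zone P ∩ zone Q) ∩ zone R is the polygon with vertices (1.222,-0.889), (1.263,-0.684), (6,5), (5.333,2.333), (3,0).
By the shoelace formula its area is 5.81.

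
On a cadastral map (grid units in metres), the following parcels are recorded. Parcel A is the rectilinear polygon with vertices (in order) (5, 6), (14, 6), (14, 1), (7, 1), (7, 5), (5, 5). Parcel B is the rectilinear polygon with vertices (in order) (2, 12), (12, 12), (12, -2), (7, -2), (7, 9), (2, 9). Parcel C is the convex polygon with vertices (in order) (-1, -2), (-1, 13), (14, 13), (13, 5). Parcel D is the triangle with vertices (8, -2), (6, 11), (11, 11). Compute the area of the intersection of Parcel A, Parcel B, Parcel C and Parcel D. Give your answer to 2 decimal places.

8.05

The intersection is the polygon with vertices (7.357,2.179), (7,4.5), (7,5), (7,6), (9.846,6), (9.174,3.087).
By the shoelace formula its area is 8.05.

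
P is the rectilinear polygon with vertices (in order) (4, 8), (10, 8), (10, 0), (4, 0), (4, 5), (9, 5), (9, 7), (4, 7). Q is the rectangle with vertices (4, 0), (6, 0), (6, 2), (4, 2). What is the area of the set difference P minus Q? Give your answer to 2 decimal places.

34.00

|P| = 38, |P∩Q| = 4.
|P ∖ Q| = |P| − |P∩Q| = 38 − 4 = 34.00.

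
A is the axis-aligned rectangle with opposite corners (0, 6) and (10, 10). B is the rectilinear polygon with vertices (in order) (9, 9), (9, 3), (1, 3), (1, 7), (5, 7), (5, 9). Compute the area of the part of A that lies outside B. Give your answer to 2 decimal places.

|A| = 40, |A∩B| = 16.
|A ∖ B| = |A| − |A∩B| = 40 − 16 = 24.00.

24.00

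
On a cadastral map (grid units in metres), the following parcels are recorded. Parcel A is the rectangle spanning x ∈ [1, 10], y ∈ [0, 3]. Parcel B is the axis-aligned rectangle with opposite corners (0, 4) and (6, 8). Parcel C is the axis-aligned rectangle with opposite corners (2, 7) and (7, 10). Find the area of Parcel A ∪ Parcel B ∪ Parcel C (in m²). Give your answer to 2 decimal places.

62.00

By inclusion–exclusion:
Individual areas: |Parcel A| = 27, |Parcel B| = 24, |Parcel C| = 15.
|Parcel A∩Parcel B| = 0 (no overlap).
|Parcel A∩Parcel C| = 0 (no overlap).
|Parcel B∩Parcel C|: x∈[2,6], y∈[7,8] → 4·1 = 4.
|Parcel A∩Parcel B∩Parcel C| = 0.
|Parcel A ∪ Parcel B ∪ Parcel C| = 66 − 4 + 0 = 62.00.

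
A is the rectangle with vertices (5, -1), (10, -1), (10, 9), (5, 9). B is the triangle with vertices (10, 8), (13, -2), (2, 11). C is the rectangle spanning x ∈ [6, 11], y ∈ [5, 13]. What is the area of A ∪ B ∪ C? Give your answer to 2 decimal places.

86.65

By inclusion–exclusion:
Individual areas: |A| = 50, |B| = 35.5, |C| = 40.
|A∩B| = 21.1667.
|A∩C|: x∈[6,10], y∈[5,9] → 4·4 = 16.
|B∩C| = 15.6647.
|A∩B∩C| = 13.9814.
|A ∪ B ∪ C| = 125.5 − 52.8314 + 13.9814 = 86.65.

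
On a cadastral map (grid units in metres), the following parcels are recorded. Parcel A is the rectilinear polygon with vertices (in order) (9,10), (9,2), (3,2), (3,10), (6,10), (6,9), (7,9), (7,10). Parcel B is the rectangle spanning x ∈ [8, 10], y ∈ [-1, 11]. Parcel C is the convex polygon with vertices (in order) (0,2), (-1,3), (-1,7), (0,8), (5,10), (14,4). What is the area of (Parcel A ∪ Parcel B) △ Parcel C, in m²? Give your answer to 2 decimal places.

|Parcel A ∪ Parcel B| = 63.
|(Parcel A ∪ Parcel B) ∩ Parcel C| = 40.2833.
|(Parcel A ∪ Parcel B) △ Parcel C| = 63 + 71 − 80.5667 = 53.43.

53.43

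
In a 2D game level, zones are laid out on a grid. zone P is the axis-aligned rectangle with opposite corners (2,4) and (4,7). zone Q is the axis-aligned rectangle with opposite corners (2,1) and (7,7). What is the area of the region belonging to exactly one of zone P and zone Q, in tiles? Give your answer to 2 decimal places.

24.00

|zone P∩zone Q|: x∈[2,4], y∈[4,7] → 2·3 = 6.
|zone P △ zone Q| = |zone P| + |zone Q| − 2·|zone P∩zone Q| = 6 + 30 − 12 = 24.00.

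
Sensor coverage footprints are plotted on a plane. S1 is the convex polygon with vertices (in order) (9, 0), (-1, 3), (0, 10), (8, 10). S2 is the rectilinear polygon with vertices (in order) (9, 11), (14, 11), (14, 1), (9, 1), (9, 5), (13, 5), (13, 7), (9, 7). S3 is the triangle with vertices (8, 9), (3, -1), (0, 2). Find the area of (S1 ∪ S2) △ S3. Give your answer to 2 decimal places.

|S1 ∪ S2| = 118.5.
|(S1 ∪ S2) ∩ S3| = 15.7542.
|(S1 ∪ S2) △ S3| = 118.5 + 22.5 − 31.5083 = 109.49.

109.49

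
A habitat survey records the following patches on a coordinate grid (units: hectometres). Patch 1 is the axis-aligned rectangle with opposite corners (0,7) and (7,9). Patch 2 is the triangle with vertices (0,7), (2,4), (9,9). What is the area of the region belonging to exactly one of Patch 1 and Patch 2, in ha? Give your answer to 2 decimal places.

|Patch 1| = 14, |Patch 2| = 15.5, |Patch 1∩Patch 2| = 5.2159.
|Patch 1 △ Patch 2| = |Patch 1| + |Patch 2| − 2·|Patch 1∩Patch 2| = 14 + 15.5 − 10.4317 = 19.07.

19.07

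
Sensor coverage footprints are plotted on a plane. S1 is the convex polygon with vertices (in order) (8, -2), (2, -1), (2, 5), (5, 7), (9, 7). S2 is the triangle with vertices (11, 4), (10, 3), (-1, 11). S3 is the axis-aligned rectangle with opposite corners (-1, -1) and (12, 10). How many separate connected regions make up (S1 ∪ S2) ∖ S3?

2

(S1 ∪ S2) ∖ S3 splits into 2 disjoint pieces (area 0.1696, area 3.0556).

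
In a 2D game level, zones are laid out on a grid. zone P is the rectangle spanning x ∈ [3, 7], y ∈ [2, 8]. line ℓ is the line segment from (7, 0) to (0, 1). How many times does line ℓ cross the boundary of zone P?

The segment lies entirely outside zone P and never meets its boundary.

0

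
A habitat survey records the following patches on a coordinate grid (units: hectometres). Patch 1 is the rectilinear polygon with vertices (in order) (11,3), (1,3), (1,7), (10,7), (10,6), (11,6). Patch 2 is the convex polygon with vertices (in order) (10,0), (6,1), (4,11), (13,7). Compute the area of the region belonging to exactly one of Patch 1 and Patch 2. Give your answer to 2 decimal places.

|Patch 1| = 39, |Patch 2| = 56.5, |Patch 1∩Patch 2| = 22.2.
|Patch 1 △ Patch 2| = |Patch 1| + |Patch 2| − 2·|Patch 1∩Patch 2| = 39 + 56.5 − 44.4 = 51.10.

51.10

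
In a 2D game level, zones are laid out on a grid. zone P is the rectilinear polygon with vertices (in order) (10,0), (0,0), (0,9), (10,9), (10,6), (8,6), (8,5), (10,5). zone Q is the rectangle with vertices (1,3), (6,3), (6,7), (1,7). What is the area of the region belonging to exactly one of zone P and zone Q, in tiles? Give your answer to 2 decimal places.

|zone P| = 88, |zone Q| = 20, |zone P∩zone Q| = 20.
|zone P △ zone Q| = |zone P| + |zone Q| − 2·|zone P∩zone Q| = 88 + 20 − 40 = 68.00.

68.00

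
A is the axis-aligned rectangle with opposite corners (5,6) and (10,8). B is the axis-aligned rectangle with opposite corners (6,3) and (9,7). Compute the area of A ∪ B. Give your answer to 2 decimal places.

19.00

By inclusion–exclusion:
Individual areas: |A| = 10, |B| = 12.
|A∩B|: x∈[6,9], y∈[6,7] → 3·1 = 3.
|A ∪ B| = 22 − 3 = 19.00.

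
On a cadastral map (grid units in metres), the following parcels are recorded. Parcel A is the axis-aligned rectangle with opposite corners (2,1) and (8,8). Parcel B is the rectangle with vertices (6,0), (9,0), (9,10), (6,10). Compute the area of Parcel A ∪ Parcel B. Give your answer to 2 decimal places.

By inclusion–exclusion:
Individual areas: |Parcel A| = 42, |Parcel B| = 30.
|Parcel A∩Parcel B|: x∈[6,8], y∈[1,8] → 2·7 = 14.
|Parcel A ∪ Parcel B| = 72 − 14 = 58.00.

58.00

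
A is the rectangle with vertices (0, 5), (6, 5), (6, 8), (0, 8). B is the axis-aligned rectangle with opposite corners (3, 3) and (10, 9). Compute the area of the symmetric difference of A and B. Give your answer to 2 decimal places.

42.00

|A∩B|: x∈[3,6], y∈[5,8] → 3·3 = 9.
|A △ B| = |A| + |B| − 2·|A∩B| = 18 + 42 − 18 = 42.00.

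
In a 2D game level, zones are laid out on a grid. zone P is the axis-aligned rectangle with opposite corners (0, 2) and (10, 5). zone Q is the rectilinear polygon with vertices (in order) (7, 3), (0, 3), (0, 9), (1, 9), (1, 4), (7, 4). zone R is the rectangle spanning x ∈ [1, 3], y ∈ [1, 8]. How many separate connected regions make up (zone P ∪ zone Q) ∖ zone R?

(zone P ∪ zone Q) ∖ zone R splits into 2 disjoint pieces (area 21, area 7).

2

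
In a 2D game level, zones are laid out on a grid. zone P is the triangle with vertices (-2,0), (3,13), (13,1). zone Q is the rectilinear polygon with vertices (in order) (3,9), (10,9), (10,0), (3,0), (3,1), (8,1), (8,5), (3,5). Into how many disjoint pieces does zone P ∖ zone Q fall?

zone P ∖ zone Q splits into 2 disjoint pieces (area 58.3333, area 5.7).

2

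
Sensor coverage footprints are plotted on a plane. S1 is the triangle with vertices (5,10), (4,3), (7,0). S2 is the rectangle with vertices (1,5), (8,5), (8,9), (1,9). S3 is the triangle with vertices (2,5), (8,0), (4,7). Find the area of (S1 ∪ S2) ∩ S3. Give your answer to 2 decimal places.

8.21

The region (S1 ∪ S2) ∩ S3 is the polygon with vertices (6.8,1), (4.043,3.298), (4.286,5), (2,5), (4,7), (6.462,2.692).
By the shoelace formula its area is 8.21.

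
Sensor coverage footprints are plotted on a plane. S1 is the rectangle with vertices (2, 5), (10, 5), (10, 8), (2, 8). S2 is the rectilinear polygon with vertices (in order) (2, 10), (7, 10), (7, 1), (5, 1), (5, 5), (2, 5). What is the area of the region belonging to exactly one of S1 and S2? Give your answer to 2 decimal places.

|S1| = 24, |S2| = 33, |S1∩S2| = 15.
|S1 △ S2| = |S1| + |S2| − 2·|S1∩S2| = 24 + 33 − 30 = 27.00.

27.00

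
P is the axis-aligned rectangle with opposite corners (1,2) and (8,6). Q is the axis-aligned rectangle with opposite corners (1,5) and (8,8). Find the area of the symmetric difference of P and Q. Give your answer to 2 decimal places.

|P∩Q|: x∈[1,8], y∈[5,6] → 7·1 = 7.
|P △ Q| = |P| + |Q| − 2·|P∩Q| = 28 + 21 − 14 = 35.00.

35.00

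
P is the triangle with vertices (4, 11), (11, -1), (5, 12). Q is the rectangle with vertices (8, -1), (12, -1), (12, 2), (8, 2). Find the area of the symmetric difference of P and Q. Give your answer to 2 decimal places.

|P| = 9.5, |Q| = 12, |P∩Q| = 0.5481.
|P △ Q| = |P| + |Q| − 2·|P∩Q| = 9.5 + 12 − 1.0962 = 20.40.

20.40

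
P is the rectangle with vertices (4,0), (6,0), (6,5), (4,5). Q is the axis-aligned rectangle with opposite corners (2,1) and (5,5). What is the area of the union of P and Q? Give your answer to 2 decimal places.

By inclusion–exclusion:
Individual areas: |P| = 10, |Q| = 12.
|P∩Q|: x∈[4,5], y∈[1,5] → 1·4 = 4.
|P ∪ Q| = 22 − 4 = 18.00.

18.00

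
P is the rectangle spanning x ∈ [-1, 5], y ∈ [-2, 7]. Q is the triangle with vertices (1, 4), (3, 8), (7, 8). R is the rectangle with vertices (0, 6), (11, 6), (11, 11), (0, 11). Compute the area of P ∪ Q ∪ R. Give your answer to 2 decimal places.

By inclusion–exclusion:
Individual areas: |P| = 54, |Q| = 8, |R| = 55.
|P∩Q| = 4.4167.
|P∩R|: x∈[0,5], y∈[6,7] → 5·1 = 5.
|Q∩R| = 6.
|P∩Q∩R| = 2.4167.
|P ∪ Q ∪ R| = 117 − 15.4167 + 2.4167 = 104.00.

104.00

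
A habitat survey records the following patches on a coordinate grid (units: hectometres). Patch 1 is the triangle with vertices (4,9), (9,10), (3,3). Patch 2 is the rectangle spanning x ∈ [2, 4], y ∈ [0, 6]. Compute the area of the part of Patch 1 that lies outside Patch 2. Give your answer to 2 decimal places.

|Patch 1| = 14.5, |Patch 1∩Patch 2| = 1.6667.
|Patch 1 ∖ Patch 2| = |Patch 1| − |Patch 1∩Patch 2| = 14.5 − 1.6667 = 12.83.

12.83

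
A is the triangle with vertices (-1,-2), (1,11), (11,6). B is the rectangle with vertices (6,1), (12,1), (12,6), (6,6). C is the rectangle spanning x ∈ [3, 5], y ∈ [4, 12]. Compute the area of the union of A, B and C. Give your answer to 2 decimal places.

By inclusion–exclusion:
Individual areas: |A| = 70, |B| = 30, |C| = 16.
|A∩B| = 8.3333.
|A∩C| = 11.
|B∩C| = 0 (no overlap).
|A∩B∩C| = 0.
|A ∪ B ∪ C| = 116 − 19.3333 + 0 = 96.67.

96.67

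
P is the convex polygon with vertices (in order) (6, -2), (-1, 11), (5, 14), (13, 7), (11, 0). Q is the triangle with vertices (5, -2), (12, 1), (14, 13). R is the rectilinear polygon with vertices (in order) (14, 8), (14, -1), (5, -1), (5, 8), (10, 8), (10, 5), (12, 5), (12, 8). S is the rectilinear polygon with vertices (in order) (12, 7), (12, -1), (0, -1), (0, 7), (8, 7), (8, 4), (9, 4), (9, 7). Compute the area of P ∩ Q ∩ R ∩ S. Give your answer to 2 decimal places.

22.32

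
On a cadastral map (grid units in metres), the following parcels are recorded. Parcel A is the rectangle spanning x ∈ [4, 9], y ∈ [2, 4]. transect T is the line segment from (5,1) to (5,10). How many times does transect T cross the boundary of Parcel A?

The segment meets the boundary at (5,4), (5,2).

2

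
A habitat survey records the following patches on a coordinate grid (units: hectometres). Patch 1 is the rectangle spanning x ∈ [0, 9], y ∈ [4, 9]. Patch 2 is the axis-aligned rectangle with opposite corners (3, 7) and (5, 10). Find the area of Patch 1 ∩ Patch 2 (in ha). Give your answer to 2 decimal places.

4.00

|Patch 1∩Patch 2|: x∈[3,5], y∈[7,9] → 2·2 = 4.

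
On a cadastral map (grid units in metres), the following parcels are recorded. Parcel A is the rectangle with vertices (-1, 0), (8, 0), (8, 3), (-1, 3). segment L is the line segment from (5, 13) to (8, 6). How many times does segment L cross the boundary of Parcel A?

0

The segment lies entirely outside Parcel A and never meets its boundary.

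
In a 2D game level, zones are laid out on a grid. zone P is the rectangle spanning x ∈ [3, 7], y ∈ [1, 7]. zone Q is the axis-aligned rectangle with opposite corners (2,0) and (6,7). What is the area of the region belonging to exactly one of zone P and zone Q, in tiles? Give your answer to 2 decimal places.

|zone P∩zone Q|: x∈[3,6], y∈[1,7] → 3·6 = 18.
|zone P △ zone Q| = |zone P| + |zone Q| − 2·|zone P∩zone Q| = 24 + 28 − 36 = 16.00.

16.00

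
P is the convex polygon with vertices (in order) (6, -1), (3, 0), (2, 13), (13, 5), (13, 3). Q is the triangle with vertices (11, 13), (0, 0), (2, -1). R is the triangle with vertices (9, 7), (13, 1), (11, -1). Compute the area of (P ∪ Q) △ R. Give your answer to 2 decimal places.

94.51

|P ∪ Q| = 94.9449.
|(P ∪ Q) ∩ R| = 5.2155.
|(P ∪ Q) △ R| = 94.9449 + 10 − 10.431 = 94.51.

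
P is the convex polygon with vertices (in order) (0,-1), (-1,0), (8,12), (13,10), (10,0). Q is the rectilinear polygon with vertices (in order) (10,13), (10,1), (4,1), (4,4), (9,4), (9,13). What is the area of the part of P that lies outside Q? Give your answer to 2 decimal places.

|P| = 99.5, |P∩Q| = 25.4.
|P ∖ Q| = |P| − |P∩Q| = 99.5 − 25.4 = 74.10.

74.10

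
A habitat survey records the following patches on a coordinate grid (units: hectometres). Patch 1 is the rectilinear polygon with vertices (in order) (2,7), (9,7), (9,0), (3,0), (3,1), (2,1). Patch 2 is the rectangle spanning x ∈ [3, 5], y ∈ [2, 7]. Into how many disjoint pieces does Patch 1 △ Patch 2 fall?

1

Patch 1 △ Patch 2 is a single connected region.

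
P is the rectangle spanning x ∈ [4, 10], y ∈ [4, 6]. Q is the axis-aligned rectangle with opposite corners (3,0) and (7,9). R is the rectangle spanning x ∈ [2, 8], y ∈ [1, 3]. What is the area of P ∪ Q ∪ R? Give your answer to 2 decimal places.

46.00

By inclusion–exclusion:
Individual areas: |P| = 12, |Q| = 36, |R| = 12.
|P∩Q|: x∈[4,7], y∈[4,6] → 3·2 = 6.
|P∩R| = 0 (no overlap).
|Q∩R|: x∈[3,7], y∈[1,3] → 4·2 = 8.
|P∩Q∩R| = 0.
|P ∪ Q ∪ R| = 60 − 14 + 0 = 46.00.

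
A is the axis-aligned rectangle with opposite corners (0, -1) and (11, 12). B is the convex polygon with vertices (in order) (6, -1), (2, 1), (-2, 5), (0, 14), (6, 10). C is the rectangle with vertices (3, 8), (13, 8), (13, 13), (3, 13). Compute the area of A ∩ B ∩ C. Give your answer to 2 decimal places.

9.00

The intersection is the polygon with vertices (6,10), (6,8), (3,8), (3,12).
By the shoelace formula its area is 9.00.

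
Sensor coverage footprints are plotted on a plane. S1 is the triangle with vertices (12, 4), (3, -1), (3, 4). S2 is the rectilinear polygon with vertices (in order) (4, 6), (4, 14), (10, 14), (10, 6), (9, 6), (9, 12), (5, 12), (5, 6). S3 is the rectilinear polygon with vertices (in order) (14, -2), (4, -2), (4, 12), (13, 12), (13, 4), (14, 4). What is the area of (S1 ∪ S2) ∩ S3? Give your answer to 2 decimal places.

29.78

|S1 ∪ S2| = 46.5.
|(S1 ∪ S2) ∩ S3| = 29.78.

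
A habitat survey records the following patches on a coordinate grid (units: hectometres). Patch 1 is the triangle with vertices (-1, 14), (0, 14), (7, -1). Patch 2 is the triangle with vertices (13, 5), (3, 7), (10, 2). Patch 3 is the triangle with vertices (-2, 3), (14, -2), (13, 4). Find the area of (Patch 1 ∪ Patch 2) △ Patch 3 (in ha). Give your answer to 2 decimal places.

|Patch 1 ∪ Patch 2| = 25.4697.
|(Patch 1 ∪ Patch 2) ∩ Patch 3| = 4.4046.
|(Patch 1 ∪ Patch 2) △ Patch 3| = 25.4697 + 45.5 − 8.8093 = 62.16.

62.16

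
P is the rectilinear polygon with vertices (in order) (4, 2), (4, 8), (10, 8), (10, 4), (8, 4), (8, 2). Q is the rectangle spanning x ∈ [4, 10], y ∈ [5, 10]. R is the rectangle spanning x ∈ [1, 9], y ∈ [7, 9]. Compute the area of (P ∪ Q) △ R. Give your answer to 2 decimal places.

|P ∪ Q| = 44.
|(P ∪ Q) ∩ R| = 10.
|(P ∪ Q) △ R| = 44 + 16 − 20 = 40.00.

40.00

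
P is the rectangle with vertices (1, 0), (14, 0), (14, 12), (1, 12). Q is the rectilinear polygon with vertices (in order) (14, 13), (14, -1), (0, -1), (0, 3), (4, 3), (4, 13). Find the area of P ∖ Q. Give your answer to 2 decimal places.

27.00

|P| = 156, |P∩Q| = 129.
|P ∖ Q| = |P| − |P∩Q| = 156 − 129 = 27.00.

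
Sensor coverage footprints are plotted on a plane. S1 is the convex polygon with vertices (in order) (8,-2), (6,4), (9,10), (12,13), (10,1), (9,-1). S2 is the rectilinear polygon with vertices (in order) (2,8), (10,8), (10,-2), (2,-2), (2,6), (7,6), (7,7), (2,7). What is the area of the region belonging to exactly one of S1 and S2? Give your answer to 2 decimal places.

|S1| = 41, |S2| = 75, |S1∩S2| = 27.5.
|S1 △ S2| = |S1| + |S2| − 2·|S1∩S2| = 41 + 75 − 55 = 61.00.

61.00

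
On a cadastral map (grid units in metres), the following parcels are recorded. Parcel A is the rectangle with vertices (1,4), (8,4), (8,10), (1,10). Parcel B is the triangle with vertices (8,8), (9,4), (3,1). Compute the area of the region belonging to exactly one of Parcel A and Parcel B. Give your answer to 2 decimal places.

|Parcel A| = 42, |Parcel B| = 13.5, |Parcel A∩Parcel B| = 5.7143.
|Parcel A △ Parcel B| = |Parcel A| + |Parcel B| − 2·|Parcel A∩Parcel B| = 42 + 13.5 − 11.4286 = 44.07.

44.07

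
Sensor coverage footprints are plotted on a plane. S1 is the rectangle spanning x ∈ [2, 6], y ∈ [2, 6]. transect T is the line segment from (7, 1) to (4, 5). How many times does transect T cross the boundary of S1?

The segment meets the boundary at (6,2.333).

1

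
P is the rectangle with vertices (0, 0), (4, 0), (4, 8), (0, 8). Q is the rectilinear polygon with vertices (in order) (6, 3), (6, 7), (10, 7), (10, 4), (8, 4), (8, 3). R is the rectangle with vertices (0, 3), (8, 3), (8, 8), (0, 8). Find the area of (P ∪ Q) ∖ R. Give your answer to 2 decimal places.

|P ∪ Q| = 46.
|(P ∪ Q) ∩ R| = 28.
|(P ∪ Q) ∖ R| = 46 − 28 = 18.00.

18.00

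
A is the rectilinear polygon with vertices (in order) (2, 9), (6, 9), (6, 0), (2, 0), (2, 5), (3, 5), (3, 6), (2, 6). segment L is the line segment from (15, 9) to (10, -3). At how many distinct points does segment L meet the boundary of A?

The segment lies entirely outside A and never meets its boundary.

0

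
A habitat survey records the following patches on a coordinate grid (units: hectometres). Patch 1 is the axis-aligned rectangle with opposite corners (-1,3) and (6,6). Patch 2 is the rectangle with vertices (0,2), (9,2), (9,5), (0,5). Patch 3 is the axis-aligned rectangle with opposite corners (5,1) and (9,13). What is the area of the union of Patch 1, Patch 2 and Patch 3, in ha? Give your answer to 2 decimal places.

71.00

By inclusion–exclusion:
Individual areas: |Patch 1| = 21, |Patch 2| = 27, |Patch 3| = 48.
|Patch 1∩Patch 2|: x∈[0,6], y∈[3,5] → 6·2 = 12.
|Patch 1∩Patch 3|: x∈[5,6], y∈[3,6] → 1·3 = 3.
|Patch 2∩Patch 3|: x∈[5,9], y∈[2,5] → 4·3 = 12.
|Patch 1∩Patch 2∩Patch 3| = 2.
|Patch 1 ∪ Patch 2 ∪ Patch 3| = 96 − 27 + 2 = 71.00.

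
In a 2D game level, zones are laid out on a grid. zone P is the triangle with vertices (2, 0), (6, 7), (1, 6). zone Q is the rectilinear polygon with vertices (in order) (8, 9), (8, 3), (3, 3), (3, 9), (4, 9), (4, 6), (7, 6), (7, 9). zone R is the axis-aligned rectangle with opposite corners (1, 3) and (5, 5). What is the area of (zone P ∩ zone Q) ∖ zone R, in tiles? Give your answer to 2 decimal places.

|zone P ∩ zone Q| = 5.2143.
|(zone P ∩ zone Q) ∩ zone R| = 2.5714.
|(zone P ∩ zone Q) ∖ zone R| = 5.2143 − 2.5714 = 2.64.

2.64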